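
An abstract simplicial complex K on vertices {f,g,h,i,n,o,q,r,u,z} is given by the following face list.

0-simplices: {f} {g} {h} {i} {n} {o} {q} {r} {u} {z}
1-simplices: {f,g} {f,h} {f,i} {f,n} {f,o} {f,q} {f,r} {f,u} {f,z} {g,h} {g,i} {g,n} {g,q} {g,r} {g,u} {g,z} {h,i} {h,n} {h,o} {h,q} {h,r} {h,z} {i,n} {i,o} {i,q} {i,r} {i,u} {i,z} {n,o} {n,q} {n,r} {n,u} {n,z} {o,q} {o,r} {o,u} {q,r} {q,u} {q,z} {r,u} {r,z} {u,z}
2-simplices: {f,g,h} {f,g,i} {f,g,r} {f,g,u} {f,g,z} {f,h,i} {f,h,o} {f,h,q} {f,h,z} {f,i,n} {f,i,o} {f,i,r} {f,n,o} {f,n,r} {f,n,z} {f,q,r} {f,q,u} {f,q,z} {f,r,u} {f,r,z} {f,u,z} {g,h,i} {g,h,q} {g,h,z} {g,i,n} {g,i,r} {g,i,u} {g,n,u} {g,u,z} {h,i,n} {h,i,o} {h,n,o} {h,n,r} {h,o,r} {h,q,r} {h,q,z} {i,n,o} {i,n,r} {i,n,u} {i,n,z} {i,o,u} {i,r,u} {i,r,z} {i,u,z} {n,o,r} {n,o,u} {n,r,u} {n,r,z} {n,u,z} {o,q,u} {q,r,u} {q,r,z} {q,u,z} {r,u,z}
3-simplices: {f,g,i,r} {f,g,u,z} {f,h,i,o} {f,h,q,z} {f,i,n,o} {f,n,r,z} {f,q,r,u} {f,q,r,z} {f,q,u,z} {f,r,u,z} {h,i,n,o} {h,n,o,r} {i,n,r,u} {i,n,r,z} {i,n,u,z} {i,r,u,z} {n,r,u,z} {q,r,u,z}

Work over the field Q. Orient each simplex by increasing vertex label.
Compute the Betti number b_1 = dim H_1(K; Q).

b_1=2

n_0=10 n_1=42 n_2=54 n_3=18  [Q]
∂1: piv[fg,fh,fi,fn,fo,fq,fr,fu,fz] rk=9  ker:gh,gi,gn,gq,gr,gu,gz,hi,hn,ho,hq,hr,hz,in,io,iq,ir,iu,iz,no,nq,nr,nu,nz,oq,or,ou,qr,qu,qz,ru,rz,uz
∂2: piv[fgh,fgi,fgr,fgu,fgz,fhi,fho,fhq,fhz,fin,fio,fir,fno,fnr,fnz,fqr,fqu,fqz,fru,frz,fuz,ghq,gin,giu,gnu,hin,hnr,hor,inz,iou,oqu] rk=31  ker:ghi,ghz,gir,guz,hio,hno,hqr,hqz,ino,inr,inu,iru,irz,iuz,nor,nou,nru,nrz,nuz,qru,qrz,quz,ruz
∂3: piv[fgir,fguz,fhio,fhqz,fino,fnrz,fqru,fqrz,fquz,fruz,hino,hnor,inru,inrz,inuz,iruz] rk=16  ker:nruz,qruz
b_1=(42−9)−31=2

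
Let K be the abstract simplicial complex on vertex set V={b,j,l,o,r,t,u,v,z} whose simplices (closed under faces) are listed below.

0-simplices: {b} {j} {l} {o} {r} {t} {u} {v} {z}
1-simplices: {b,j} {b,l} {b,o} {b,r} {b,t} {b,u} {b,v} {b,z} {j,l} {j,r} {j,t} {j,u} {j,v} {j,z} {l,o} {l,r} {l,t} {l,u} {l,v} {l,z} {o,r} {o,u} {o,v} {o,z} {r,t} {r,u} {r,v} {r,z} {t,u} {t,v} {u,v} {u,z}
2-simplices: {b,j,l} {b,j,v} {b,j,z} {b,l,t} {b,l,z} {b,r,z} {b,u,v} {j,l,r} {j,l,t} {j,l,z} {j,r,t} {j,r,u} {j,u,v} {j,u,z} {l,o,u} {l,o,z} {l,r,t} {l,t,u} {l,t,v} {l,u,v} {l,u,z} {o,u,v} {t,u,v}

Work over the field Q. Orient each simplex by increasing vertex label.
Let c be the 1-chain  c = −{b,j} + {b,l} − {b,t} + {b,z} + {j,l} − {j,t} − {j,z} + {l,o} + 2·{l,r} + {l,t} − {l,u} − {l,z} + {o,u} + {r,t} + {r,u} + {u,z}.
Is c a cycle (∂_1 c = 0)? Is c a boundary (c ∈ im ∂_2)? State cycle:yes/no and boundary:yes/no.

n_0=9 n_1=32 n_2=23  [Q]
∂1: piv[bj,bl,bo,br,bt,bu,bv,bz] rk=8  ker:jl,jr,jt,ju,jv,jz,lo,lr,lt,lu,lv,lz,or,ou,ov,oz,rt,ru,rv,rz,tu,tv,uv,uz
∂2: piv[bjl,bjv,bjz,blt,blz,brz,buv,jlr,jlt,jrt,jru,juv,juz,lou,loz,ltu,ltv,luv,luz,ouv] rk=20  ker:jlz,lrt,tuv
∂1c = 0
c vs im∂2: reduces to 0 ⇒ boundary

cycle:yes boundary:yes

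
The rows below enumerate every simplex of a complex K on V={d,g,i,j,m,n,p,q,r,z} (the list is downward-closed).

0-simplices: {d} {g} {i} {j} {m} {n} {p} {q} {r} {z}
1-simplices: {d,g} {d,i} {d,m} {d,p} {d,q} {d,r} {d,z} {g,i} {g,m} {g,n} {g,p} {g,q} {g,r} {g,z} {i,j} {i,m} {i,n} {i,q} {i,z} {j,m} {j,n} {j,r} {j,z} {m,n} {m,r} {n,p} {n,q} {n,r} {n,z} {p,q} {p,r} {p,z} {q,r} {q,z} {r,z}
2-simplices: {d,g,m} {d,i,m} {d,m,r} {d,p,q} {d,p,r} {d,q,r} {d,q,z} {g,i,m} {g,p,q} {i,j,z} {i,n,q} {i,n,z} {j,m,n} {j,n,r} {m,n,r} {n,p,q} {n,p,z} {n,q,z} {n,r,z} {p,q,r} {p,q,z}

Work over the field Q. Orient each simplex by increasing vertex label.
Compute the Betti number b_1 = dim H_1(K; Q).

b_1=7

n_0=10 n_1=35 n_2=21  [Q]
∂1: piv[dg,di,dm,dp,dq,dr,dz,gn,ij] rk=9  ker:gi,gm,gp,gq,gr,gz,im,in,iq,iz,jm,jn,jr,jz,mn,mr,np,nq,nr,nz,pq,pr,pz,qr,qz,rz
∂2: piv[dgm,dim,dmr,dpq,dpr,dqr,dqz,gim,gpq,ijz,inq,inz,jmn,jnr,mnr,npq,npz,nqz,nrz] rk=19  ker:pqr,pqz
b_1=(35−9)−19=7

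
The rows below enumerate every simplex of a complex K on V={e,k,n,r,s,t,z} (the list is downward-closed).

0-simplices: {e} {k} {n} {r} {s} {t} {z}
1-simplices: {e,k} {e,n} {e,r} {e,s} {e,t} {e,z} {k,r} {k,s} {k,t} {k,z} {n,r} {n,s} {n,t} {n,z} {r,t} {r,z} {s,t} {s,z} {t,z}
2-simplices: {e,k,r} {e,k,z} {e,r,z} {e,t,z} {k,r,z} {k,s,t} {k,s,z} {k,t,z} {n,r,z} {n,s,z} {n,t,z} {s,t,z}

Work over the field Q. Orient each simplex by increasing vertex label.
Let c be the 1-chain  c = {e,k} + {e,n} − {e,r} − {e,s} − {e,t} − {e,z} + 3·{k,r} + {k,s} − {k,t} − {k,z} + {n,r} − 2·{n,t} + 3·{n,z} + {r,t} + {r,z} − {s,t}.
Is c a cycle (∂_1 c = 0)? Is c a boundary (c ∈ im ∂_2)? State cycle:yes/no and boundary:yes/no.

cycle:no boundary:no

n_0=7 n_1=19 n_2=12  [Q]
∂1: piv[ek,en,er,es,et,ez] rk=6  ker:kr,ks,kt,kz,nr,ns,nt,nz,rt,rz,st,sz,tz
∂2: piv[ekr,ekz,erz,etz,kst,ksz,ktz,nrz,nsz,ntz] rk=10  ker:krz,stz
∂1c = 2·{e} − {k} − {n} + {r} + {s} − 4·{t} + 2·{z}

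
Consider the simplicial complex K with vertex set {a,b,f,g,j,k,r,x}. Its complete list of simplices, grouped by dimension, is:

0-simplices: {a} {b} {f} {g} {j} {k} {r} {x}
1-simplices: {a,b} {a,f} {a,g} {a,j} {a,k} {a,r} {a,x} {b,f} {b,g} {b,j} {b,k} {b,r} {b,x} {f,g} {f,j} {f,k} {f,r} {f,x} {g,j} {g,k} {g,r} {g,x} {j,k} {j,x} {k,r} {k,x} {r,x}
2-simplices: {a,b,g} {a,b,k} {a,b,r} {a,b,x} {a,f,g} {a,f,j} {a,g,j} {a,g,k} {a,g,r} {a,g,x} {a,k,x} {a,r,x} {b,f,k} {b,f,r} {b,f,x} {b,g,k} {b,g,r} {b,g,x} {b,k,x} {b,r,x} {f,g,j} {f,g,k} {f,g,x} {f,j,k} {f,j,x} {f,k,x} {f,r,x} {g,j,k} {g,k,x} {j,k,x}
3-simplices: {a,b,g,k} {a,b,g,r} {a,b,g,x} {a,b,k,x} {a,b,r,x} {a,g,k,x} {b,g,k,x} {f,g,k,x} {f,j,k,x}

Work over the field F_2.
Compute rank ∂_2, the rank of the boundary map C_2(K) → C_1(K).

rank∂_2=18

n_0=8 n_1=27 n_2=30 n_3=9  [Z2]
∂1: piv[ab,af,ag,aj,ak,ar,ax] rk=7  ker:bf,bg,bj,bk,br,bx,fg,fj,fk,fr,fx,gj,gk,gr,gx,jk,jx,kr,kx,rx
∂2: piv[abg,abk,abr,abx,afg,afj,agj,agk,agr,agx,akx,arx,bfk,bfr,bfx,fgk,fjk,fjx] rk=18  ker:bgk,bgr,bgx,bkx,brx,fgj,fgx,fkx,frx,gjk,gkx,jkx
∂3: piv[abgk,abgr,abgx,abkx,abrx,agkx,fgkx,fjkx] rk=8  ker:bgkx
rk∂_2=18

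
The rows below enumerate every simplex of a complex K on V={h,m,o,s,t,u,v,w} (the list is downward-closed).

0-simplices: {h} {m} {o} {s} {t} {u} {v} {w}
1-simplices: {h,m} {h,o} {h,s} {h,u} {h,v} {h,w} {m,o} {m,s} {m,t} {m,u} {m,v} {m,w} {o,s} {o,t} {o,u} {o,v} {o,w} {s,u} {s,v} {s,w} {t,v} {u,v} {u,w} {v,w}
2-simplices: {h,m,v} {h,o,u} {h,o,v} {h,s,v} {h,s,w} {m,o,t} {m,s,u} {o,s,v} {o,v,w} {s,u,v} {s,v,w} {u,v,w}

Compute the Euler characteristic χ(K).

χ(K)=-4

n_0=8 n_1=24 n_2=12
χ=+8−24+12=-4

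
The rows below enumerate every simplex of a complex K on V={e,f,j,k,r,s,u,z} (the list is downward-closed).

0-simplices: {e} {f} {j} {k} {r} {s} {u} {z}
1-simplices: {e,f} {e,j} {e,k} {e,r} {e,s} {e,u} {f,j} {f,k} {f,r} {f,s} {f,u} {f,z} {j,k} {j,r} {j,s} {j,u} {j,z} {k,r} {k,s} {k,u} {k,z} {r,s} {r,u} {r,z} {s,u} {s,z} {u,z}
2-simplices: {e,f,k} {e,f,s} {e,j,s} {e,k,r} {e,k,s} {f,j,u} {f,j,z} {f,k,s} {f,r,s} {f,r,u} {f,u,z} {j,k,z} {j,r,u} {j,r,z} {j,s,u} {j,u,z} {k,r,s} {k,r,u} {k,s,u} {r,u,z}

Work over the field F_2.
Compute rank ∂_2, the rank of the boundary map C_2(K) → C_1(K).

n_0=8 n_1=27 n_2=20  [Z2]
∂1: piv[ef,ej,ek,er,es,eu,fz] rk=7  ker:fj,fk,fr,fs,fu,jk,jr,js,ju,jz,kr,ks,ku,kz,rs,ru,rz,su,sz,uz
∂2: piv[efk,efs,ejs,ekr,eks,fju,fjz,frs,fru,fuz,jkz,jru,jrz,jsu,krs,kru,ksu] rk=17  ker:fks,juz,ruz
rk∂_2=17

rank∂_2=17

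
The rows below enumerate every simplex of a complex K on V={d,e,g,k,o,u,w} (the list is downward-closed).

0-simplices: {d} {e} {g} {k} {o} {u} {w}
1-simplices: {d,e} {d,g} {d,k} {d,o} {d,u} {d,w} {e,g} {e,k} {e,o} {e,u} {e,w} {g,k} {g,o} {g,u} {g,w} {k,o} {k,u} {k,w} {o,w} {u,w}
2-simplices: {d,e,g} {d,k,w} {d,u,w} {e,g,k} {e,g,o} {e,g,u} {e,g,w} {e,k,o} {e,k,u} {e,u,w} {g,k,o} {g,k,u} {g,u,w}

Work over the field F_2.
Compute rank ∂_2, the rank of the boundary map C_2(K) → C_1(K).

rank∂_2=10

n_0=7 n_1=20 n_2=13  [Z2]
∂1: piv[de,dg,dk,do,du,dw] rk=6  ker:eg,ek,eo,eu,ew,gk,go,gu,gw,ko,ku,kw,ow,uw
∂2: piv[deg,dkw,duw,egk,ego,egu,egw,eko,eku,euw] rk=10  ker:gko,gku,guw
rk∂_2=10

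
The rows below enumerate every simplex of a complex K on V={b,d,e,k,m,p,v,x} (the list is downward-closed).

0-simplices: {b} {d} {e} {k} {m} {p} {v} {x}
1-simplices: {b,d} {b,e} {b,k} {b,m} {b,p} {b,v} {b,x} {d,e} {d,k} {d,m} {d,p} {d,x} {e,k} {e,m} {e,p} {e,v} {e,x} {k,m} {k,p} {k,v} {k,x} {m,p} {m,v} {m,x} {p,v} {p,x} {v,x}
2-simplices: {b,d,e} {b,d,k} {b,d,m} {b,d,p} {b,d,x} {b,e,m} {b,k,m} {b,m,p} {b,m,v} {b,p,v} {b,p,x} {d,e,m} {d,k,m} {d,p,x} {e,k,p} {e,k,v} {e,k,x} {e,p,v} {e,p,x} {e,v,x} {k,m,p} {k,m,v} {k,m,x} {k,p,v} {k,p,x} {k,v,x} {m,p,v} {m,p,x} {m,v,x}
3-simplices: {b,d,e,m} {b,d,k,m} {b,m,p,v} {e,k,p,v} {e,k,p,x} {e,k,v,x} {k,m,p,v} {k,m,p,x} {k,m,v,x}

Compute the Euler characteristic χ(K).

n_0=8 n_1=27 n_2=29 n_3=9
χ=+8−27+29−9=1

χ(K)=1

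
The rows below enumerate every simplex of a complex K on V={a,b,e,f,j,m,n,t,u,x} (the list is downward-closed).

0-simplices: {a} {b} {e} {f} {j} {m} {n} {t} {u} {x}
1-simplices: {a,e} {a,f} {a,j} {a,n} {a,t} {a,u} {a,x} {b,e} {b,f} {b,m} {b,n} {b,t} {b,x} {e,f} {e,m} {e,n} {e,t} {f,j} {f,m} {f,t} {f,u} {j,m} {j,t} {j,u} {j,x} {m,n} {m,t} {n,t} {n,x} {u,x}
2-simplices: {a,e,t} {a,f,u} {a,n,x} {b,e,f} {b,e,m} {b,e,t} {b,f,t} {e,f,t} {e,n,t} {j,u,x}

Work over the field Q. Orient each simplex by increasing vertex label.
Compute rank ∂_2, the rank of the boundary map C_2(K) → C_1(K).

rank∂_2=9

n_0=10 n_1=30 n_2=10  [Q]
∂1: piv[ae,af,aj,an,at,au,ax,be,bm] rk=9  ker:bf,bn,bt,bx,ef,em,en,et,fj,fm,ft,fu,jm,jt,ju,jx,mn,mt,nt,nx,ux
∂2: piv[aet,afu,anx,bef,bem,bet,bft,ent,jux] rk=9  ker:eft
rk∂_2=9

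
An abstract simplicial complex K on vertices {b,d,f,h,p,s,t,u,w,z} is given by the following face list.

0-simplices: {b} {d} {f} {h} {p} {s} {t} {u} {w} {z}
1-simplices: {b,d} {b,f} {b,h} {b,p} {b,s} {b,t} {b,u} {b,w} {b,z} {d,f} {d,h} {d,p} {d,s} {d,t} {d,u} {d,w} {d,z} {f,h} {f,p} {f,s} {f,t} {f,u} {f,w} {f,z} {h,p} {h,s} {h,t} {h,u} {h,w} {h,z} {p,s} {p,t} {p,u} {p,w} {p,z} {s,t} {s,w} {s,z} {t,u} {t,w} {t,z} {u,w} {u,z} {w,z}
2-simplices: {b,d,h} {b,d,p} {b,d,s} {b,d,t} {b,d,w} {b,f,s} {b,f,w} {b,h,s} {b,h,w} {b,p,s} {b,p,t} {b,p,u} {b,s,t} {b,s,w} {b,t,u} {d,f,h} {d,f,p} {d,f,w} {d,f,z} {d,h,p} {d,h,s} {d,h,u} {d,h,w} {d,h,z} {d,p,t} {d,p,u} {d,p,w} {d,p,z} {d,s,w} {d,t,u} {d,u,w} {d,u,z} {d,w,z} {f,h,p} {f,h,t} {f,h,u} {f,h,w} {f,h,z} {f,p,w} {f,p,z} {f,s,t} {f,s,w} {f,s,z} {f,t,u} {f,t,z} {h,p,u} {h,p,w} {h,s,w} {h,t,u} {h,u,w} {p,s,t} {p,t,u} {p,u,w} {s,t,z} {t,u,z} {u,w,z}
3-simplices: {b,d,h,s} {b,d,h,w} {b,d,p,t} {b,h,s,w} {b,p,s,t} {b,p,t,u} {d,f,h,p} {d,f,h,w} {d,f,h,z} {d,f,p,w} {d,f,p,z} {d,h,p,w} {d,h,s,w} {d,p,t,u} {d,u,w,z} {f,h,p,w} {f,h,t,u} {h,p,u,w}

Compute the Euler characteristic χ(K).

χ(K)=4

n_0=10 n_1=44 n_2=56 n_3=18
χ=+10−44+56−18=4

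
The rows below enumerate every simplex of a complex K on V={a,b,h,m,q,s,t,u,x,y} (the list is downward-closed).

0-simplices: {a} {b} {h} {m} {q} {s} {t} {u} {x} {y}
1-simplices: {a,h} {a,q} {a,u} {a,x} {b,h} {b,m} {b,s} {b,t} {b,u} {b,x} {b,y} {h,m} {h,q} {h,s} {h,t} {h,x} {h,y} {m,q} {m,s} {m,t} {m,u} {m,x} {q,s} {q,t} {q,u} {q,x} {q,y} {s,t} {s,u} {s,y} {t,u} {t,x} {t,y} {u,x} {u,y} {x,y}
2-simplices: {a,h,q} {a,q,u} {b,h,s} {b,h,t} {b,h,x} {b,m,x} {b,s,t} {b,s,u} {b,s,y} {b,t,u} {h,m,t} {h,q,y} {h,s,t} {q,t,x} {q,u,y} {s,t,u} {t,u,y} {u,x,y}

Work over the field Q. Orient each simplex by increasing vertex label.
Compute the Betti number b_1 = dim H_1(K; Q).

b_1=11

n_0=10 n_1=36 n_2=18  [Q]
∂1: piv[ah,aq,au,ax,bh,bm,bs,bt,by] rk=9  ker:bu,bx,hm,hq,hs,ht,hx,hy,mq,ms,mt,mu,mx,qs,qt,qu,qx,qy,st,su,sy,tu,tx,ty,ux,uy,xy
∂2: piv[ahq,aqu,bhs,bht,bhx,bmx,bst,bsu,bsy,btu,hmt,hqy,qtx,quy,tuy,uxy] rk=16  ker:hst,stu
b_1=(36−9)−16=11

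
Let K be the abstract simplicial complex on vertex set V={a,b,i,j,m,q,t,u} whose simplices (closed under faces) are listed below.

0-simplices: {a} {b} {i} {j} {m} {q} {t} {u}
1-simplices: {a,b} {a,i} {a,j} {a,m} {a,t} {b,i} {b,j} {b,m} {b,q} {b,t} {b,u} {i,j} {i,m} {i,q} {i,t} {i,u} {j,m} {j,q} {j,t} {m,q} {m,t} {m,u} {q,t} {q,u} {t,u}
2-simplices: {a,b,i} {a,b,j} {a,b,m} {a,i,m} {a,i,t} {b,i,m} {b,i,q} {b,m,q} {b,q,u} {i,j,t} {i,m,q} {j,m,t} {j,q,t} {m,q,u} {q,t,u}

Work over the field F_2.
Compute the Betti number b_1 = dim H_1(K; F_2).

n_0=8 n_1=25 n_2=15  [Z2]
∂1: piv[ab,ai,aj,am,at,bq,bu] rk=7  ker:bi,bj,bm,bt,ij,im,iq,it,iu,jm,jq,jt,mq,mt,mu,qt,qu,tu
∂2: piv[abi,abj,abm,aim,ait,biq,bmq,bqu,ijt,jmt,jqt,mqu,qtu] rk=13  ker:bim,imq
b_1=(25−7)−13=5

b_1=5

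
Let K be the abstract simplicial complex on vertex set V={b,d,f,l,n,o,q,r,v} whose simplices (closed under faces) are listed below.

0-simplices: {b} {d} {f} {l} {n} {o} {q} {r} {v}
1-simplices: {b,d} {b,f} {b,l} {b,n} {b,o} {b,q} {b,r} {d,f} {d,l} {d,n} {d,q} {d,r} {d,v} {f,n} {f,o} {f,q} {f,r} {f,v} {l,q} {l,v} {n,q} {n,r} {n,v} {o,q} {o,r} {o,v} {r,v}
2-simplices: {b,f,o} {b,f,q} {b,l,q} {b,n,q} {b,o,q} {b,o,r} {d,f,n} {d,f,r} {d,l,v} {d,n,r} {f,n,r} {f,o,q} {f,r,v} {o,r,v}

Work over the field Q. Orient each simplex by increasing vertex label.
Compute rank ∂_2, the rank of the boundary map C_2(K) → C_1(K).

n_0=9 n_1=27 n_2=14  [Q]
∂1: piv[bd,bf,bl,bn,bo,bq,br,dv] rk=8  ker:df,dl,dn,dq,dr,fn,fo,fq,fr,fv,lq,lv,nq,nr,nv,oq,or,ov,rv
∂2: piv[bfo,bfq,blq,bnq,boq,bor,dfn,dfr,dlv,dnr,frv,orv] rk=12  ker:fnr,foq
rk∂_2=12

rank∂_2=12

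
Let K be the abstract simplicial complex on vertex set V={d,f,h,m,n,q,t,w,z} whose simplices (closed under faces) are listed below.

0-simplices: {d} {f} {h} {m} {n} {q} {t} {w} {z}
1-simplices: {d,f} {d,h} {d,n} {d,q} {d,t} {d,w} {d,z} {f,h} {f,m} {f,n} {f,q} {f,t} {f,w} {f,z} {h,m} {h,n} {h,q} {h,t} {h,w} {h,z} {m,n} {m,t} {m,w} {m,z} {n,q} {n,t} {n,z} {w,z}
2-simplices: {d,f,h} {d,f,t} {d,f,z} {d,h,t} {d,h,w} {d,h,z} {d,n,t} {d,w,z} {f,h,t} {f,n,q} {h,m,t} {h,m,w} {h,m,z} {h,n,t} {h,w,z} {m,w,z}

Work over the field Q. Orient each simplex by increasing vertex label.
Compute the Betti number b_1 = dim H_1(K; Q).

n_0=9 n_1=28 n_2=16  [Q]
∂1: piv[df,dh,dn,dq,dt,dw,dz,fm] rk=8  ker:fh,fn,fq,ft,fw,fz,hm,hn,hq,ht,hw,hz,mn,mt,mw,mz,nq,nt,nz,wz
∂2: piv[dfh,dft,dfz,dht,dhw,dhz,dnt,dwz,fnq,hmt,hmw,hmz,hnt] rk=13  ker:fht,hwz,mwz
b_1=(28−8)−13=7

b_1=7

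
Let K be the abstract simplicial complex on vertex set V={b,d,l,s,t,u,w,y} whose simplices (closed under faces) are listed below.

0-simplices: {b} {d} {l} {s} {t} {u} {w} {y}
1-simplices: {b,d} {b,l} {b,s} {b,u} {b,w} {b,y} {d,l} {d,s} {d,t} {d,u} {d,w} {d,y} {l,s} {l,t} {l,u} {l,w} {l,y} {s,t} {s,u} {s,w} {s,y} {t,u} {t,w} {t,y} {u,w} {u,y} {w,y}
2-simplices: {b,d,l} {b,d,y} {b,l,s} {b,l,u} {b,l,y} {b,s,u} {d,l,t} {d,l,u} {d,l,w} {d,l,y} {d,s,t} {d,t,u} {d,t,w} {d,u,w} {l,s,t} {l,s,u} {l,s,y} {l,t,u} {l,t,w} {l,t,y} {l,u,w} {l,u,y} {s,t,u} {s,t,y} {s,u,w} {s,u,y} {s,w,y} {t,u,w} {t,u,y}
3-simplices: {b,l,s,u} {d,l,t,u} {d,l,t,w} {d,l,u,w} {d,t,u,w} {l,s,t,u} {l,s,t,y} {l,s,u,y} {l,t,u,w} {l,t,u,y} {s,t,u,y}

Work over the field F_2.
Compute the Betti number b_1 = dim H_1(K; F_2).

n_0=8 n_1=27 n_2=29 n_3=11  [Z2]
∂1: piv[bd,bl,bs,bu,bw,by,dt] rk=7  ker:dl,ds,du,dw,dy,ls,lt,lu,lw,ly,st,su,sw,sy,tu,tw,ty,uw,uy,wy
∂2: piv[bdl,bdy,bls,blu,bly,bsu,dlt,dlu,dlw,dst,dtu,dtw,duw,lst,lsy,lty,luy,suw,swy] rk=19  ker:dly,lsu,ltu,ltw,luw,stu,sty,suy,tuw,tuy
∂3: piv[blsu,dltu,dltw,dluw,dtuw,lstu,lsty,lsuy,ltuy] rk=9  ker:ltuw,stuy
b_1=(27−7)−19=1

b_1=1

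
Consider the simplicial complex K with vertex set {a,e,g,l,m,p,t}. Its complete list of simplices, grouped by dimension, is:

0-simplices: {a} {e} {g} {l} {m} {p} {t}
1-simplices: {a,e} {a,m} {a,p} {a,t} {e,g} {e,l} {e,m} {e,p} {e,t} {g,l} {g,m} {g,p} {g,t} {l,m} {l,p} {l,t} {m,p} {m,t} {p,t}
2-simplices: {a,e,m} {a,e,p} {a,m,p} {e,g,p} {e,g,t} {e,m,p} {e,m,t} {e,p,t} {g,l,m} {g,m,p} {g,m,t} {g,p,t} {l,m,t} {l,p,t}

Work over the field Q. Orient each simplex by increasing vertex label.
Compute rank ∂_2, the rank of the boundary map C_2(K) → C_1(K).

rank∂_2=11

n_0=7 n_1=19 n_2=14  [Q]
∂1: piv[ae,am,ap,at,eg,el] rk=6  ker:em,ep,et,gl,gm,gp,gt,lm,lp,lt,mp,mt,pt
∂2: piv[aem,aep,amp,egp,egt,emt,ept,glm,gmp,lmt,lpt] rk=11  ker:emp,gmt,gpt
rk∂_2=11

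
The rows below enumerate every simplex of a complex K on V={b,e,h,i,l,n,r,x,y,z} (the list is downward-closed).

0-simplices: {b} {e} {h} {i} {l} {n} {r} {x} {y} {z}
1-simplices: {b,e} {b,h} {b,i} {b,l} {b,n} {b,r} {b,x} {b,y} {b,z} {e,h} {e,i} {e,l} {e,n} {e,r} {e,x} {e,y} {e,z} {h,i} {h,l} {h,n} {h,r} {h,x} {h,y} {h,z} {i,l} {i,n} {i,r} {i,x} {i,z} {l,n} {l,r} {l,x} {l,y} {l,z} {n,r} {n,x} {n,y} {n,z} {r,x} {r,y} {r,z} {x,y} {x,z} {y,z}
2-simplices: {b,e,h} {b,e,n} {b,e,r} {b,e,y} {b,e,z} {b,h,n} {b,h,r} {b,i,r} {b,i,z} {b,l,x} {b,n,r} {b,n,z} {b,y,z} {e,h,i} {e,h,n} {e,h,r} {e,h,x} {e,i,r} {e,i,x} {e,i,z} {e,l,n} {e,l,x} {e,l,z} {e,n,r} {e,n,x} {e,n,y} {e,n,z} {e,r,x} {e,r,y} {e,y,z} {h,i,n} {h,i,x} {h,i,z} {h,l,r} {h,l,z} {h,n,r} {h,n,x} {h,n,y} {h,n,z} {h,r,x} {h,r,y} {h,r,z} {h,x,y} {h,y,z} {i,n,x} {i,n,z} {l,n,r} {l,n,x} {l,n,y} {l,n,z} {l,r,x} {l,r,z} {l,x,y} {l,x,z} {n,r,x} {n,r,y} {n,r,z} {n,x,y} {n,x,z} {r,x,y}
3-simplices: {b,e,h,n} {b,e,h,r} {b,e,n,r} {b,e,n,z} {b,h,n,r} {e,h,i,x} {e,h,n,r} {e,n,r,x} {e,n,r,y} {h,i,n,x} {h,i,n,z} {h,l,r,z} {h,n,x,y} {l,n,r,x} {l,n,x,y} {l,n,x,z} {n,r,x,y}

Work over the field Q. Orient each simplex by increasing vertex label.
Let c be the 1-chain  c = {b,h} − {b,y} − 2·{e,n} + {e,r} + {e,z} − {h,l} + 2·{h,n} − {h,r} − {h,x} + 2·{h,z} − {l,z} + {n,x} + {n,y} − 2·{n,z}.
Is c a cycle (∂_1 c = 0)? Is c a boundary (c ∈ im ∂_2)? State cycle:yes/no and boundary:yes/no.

n_0=10 n_1=44 n_2=60 n_3=17  [Q]
∂1: piv[be,bh,bi,bl,bn,br,bx,by,bz] rk=9  ker:eh,ei,el,en,er,ex,ey,ez,hi,hl,hn,hr,hx,hy,hz,il,in,ir,ix,iz,ln,lr,lx,ly,lz,nr,nx,ny,nz,rx,ry,rz,xy,xz,yz
∂2: piv[beh,ben,ber,bey,bez,bhn,bhr,bir,biz,blx,bnr,bnz,byz,ehi,ehx,eir,eix,eln,elx,elz,enx,eny,erx,ery,hin,hiz,hlr,hlz,hny,hrz,hxy,lny,lxz] rk=33  ker:ehn,ehr,eiz,enr,enz,eyz,hix,hnr,hnx,hnz,hrx,hry,hyz,inx,inz,lnr,lnx,lnz,lrx,lrz,lxy,nrx,nry,nrz,nxy,nxz,rxy
∂3: piv[behn,behr,benr,benz,bhnr,ehix,enrx,enry,hinx,hinz,hlrz,hnxy,lnrx,lnxy,lnxz,nrxy] rk=16  ker:ehnr
∂1c = 0
c vs im∂2: reduces to 0 ⇒ boundary

cycle:yes boundary:yes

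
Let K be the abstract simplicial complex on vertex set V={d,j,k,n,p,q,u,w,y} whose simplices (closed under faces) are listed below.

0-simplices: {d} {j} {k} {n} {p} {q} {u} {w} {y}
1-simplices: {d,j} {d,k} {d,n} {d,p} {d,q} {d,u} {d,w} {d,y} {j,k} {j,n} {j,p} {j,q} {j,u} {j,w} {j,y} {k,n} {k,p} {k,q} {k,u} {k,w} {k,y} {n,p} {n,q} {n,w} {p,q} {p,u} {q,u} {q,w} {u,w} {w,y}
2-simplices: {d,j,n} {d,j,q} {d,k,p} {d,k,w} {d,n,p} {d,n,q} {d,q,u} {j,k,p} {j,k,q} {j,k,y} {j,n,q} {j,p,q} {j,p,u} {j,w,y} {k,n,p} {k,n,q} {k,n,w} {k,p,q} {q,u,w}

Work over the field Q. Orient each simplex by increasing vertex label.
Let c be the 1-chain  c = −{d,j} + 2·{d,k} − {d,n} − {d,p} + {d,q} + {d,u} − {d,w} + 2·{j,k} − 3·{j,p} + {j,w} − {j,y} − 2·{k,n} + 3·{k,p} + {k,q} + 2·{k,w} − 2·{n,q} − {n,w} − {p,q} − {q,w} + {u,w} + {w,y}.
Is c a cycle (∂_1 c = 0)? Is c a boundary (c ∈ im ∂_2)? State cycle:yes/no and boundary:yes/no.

cycle:yes boundary:yes

n_0=9 n_1=30 n_2=19  [Q]
∂1: piv[dj,dk,dn,dp,dq,du,dw,dy] rk=8  ker:jk,jn,jp,jq,ju,jw,jy,kn,kp,kq,ku,kw,ky,np,nq,nw,pq,pu,qu,qw,uw,wy
∂2: piv[djn,djq,dkp,dkw,dnp,dnq,dqu,jkp,jkq,jky,jpq,jpu,jwy,knp,knq,knw,quw] rk=17  ker:jnq,kpq
∂1c = 0
c vs im∂2: reduces to 0 ⇒ boundary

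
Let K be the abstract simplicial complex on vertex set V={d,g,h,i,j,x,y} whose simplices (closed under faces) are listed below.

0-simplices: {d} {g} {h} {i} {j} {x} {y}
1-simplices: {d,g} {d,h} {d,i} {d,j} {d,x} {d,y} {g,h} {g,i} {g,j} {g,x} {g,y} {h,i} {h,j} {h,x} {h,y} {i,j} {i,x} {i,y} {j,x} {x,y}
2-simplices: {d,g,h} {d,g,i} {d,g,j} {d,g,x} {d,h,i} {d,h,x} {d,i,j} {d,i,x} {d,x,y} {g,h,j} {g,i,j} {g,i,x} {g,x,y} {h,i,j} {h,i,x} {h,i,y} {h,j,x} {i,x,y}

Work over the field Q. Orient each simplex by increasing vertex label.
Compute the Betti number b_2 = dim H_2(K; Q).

b_2=4

n_0=7 n_1=20 n_2=18  [Q]
∂1: piv[dg,dh,di,dj,dx,dy] rk=6  ker:gh,gi,gj,gx,gy,hi,hj,hx,hy,ij,ix,iy,jx,xy
∂2: piv[dgh,dgi,dgj,dgx,dhi,dhx,dij,dix,dxy,ghj,gxy,hiy,hjx,ixy] rk=14  ker:gij,gix,hij,hix
b_2=(18−14)−0=4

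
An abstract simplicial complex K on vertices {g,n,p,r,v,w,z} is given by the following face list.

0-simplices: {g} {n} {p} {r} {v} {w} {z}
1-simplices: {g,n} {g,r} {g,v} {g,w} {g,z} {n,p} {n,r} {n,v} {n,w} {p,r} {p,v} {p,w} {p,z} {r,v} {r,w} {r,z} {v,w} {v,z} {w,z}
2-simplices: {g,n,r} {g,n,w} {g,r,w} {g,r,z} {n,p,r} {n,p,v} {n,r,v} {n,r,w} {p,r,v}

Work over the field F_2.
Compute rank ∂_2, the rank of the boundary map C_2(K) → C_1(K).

rank∂_2=7

n_0=7 n_1=19 n_2=9  [Z2]
∂1: piv[gn,gr,gv,gw,gz,np] rk=6  ker:nr,nv,nw,pr,pv,pw,pz,rv,rw,rz,vw,vz,wz
∂2: piv[gnr,gnw,grw,grz,npr,npv,nrv] rk=7  ker:nrw,prv
rk∂_2=7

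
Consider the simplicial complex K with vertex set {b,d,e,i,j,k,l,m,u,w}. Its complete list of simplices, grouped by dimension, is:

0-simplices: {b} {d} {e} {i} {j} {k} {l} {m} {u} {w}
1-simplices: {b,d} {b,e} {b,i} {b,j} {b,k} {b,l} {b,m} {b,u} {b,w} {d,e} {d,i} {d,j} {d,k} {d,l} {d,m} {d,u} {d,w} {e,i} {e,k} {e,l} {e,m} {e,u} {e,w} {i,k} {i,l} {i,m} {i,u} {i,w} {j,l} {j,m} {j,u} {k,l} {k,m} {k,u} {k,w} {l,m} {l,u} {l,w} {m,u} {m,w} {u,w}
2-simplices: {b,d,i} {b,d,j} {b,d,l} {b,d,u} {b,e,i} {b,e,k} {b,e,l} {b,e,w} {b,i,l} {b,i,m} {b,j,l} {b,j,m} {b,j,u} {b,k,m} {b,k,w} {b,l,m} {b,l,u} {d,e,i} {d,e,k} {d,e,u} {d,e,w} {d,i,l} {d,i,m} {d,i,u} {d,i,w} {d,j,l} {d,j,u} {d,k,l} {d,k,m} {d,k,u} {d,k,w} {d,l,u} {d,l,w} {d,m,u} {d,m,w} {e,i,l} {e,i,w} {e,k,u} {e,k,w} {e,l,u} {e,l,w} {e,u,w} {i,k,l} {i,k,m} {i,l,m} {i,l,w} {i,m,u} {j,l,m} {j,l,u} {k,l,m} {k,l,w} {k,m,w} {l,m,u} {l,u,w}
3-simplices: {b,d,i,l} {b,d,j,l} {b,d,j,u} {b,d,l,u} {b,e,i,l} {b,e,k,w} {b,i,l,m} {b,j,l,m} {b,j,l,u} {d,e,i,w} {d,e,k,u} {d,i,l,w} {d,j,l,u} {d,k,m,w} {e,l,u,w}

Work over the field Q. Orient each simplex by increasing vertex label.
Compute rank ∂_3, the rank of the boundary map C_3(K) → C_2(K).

n_0=10 n_1=41 n_2=54 n_3=15  [Q]
∂1: piv[bd,be,bi,bj,bk,bl,bm,bu,bw] rk=9  ker:de,di,dj,dk,dl,dm,du,dw,ei,ek,el,em,eu,ew,ik,il,im,iu,iw,jl,jm,ju,kl,km,ku,kw,lm,lu,lw,mu,mw,uw
∂2: piv[bdi,bdj,bdl,bdu,bei,bek,bel,bew,bil,bim,bjl,bjm,bju,bkm,bkw,blm,blu,dei,dek,deu,dew,dim,diu,diw,dkl,dku,dlw,dmu,dmw,euw,ikl] rk=31  ker:dil,djl,dju,dkm,dkw,dlu,eil,eiw,eku,ekw,elu,elw,ikm,ilm,ilw,imu,jlm,jlu,klm,klw,kmw,lmu,luw
∂3: piv[bdil,bdjl,bdju,bdlu,beil,bekw,bilm,bjlm,bjlu,deiw,deku,dilw,dkmw,eluw] rk=14  ker:djlu
rk∂_3=14

rank∂_3=14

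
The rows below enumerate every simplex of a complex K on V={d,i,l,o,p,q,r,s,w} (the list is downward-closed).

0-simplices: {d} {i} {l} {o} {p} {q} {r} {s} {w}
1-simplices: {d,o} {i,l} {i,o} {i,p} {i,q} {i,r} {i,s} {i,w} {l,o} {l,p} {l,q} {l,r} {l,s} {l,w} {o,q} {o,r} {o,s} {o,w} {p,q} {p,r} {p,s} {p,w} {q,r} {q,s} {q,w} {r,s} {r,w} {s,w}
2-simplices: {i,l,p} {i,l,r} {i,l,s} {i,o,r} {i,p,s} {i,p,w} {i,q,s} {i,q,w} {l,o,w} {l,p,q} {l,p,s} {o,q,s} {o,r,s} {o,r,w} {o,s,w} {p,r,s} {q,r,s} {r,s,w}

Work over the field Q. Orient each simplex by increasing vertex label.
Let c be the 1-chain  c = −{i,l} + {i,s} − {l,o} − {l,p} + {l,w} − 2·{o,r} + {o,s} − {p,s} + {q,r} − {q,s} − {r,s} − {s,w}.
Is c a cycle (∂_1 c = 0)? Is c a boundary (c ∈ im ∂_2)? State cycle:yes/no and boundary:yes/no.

n_0=9 n_1=28 n_2=18  [Q]
∂1: piv[do,il,io,ip,iq,ir,is,iw] rk=8  ker:lo,lp,lq,lr,ls,lw,oq,or,os,ow,pq,pr,ps,pw,qr,qs,qw,rs,rw,sw
∂2: piv[ilp,ilr,ils,ior,ips,ipw,iqs,iqw,low,lpq,oqs,ors,orw,osw,prs,qrs] rk=16  ker:lps,rsw
∂1c = 0
c vs im∂2: reduces to 0 ⇒ boundary

cycle:yes boundary:yes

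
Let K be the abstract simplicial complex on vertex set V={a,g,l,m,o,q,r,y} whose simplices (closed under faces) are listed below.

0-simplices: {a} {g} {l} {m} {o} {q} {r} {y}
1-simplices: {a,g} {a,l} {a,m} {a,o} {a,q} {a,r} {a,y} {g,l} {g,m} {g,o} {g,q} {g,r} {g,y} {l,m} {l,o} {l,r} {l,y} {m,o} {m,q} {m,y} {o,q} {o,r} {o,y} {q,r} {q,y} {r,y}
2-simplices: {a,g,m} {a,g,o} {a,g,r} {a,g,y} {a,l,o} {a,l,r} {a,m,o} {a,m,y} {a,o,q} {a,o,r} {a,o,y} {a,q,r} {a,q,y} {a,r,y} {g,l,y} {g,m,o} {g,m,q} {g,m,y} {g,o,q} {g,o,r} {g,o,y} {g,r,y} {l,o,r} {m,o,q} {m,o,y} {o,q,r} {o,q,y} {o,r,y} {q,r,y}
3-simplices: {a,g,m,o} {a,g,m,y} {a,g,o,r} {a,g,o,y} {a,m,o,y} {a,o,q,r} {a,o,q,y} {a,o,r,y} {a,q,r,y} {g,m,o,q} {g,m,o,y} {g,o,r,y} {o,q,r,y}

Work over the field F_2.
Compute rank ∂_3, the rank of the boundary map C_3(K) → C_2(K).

rank∂_3=11

n_0=8 n_1=26 n_2=29 n_3=13  [Z2]
∂1: piv[ag,al,am,ao,aq,ar,ay] rk=7  ker:gl,gm,go,gq,gr,gy,lm,lo,lr,ly,mo,mq,my,oq,or,oy,qr,qy,ry
∂2: piv[agm,ago,agr,agy,alo,alr,amo,amy,aoq,aor,aoy,aqr,aqy,ary,gly,gmq,goq] rk=17  ker:gmo,gmy,gor,goy,gry,lor,moq,moy,oqr,oqy,ory,qry
∂3: piv[agmo,agmy,agor,agoy,amoy,aoqr,aoqy,aory,aqry,gmoq,gory] rk=11  ker:gmoy,oqry
rk∂_3=11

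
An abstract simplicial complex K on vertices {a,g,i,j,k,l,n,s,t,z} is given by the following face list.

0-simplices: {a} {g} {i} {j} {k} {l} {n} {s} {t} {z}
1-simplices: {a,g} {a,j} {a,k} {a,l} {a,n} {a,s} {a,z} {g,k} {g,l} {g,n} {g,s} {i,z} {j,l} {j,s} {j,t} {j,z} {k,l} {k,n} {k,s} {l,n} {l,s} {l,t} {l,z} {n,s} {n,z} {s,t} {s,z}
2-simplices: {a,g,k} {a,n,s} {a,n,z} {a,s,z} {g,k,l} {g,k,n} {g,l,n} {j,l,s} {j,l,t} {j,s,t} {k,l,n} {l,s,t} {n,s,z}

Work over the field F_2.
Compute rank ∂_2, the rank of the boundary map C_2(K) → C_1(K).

rank∂_2=10

n_0=10 n_1=27 n_2=13  [Z2]
∂1: piv[ag,aj,ak,al,an,as,az,iz,jt] rk=9  ker:gk,gl,gn,gs,jl,js,jz,kl,kn,ks,ln,ls,lt,lz,ns,nz,st,sz
∂2: piv[agk,ans,anz,asz,gkl,gkn,gln,jls,jlt,jst] rk=10  ker:kln,lst,nsz
rk∂_2=10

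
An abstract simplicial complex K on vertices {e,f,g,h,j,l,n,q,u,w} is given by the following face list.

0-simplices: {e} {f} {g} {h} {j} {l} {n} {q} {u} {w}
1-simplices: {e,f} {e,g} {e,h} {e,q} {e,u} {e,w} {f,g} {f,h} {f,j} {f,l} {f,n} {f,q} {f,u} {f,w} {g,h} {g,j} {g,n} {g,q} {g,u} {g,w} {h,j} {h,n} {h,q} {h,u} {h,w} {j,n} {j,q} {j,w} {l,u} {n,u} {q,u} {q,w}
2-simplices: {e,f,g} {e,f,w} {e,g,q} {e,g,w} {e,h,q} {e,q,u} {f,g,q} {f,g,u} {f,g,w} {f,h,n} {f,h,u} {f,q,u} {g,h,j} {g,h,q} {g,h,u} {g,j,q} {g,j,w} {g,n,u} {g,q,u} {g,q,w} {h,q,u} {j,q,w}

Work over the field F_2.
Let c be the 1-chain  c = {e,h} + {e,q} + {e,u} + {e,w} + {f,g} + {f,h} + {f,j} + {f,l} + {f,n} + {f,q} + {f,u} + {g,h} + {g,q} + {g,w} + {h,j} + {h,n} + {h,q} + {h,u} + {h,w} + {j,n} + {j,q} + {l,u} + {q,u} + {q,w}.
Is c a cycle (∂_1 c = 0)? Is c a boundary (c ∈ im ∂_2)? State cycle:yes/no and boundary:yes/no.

cycle:no boundary:no

n_0=10 n_1=32 n_2=22  [Z2]
∂1: piv[ef,eg,eh,eq,eu,ew,fj,fl,fn] rk=9  ker:fg,fh,fq,fu,fw,gh,gj,gn,gq,gu,gw,hj,hn,hq,hu,hw,jn,jq,jw,lu,nu,qu,qw
∂2: piv[efg,efw,egq,egw,ehq,equ,fgq,fgu,fhn,fhu,fqu,ghj,ghq,ghu,gjq,gjw,gnu,gqw] rk=18  ker:fgw,gqu,hqu,jqw
∂1c = {f} + {n} + {q} + {u}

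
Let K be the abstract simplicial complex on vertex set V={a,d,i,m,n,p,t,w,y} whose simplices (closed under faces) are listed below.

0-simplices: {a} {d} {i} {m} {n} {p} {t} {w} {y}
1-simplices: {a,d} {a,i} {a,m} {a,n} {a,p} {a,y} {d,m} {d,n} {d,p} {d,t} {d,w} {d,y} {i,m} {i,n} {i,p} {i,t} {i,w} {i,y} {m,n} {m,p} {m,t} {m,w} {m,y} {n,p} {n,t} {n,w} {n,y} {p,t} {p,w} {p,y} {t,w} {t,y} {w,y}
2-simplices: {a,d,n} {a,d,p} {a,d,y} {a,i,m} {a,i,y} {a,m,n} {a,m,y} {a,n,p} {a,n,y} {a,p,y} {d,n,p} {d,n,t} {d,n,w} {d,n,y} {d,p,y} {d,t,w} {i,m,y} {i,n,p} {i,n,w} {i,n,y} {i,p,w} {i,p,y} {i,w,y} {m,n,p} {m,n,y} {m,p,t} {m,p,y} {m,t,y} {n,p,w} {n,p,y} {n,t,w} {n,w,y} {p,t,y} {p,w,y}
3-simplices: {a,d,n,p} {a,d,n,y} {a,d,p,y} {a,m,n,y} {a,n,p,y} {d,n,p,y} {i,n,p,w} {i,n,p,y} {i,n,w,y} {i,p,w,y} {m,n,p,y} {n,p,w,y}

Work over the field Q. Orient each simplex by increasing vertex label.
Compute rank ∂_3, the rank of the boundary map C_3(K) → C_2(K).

n_0=9 n_1=33 n_2=34 n_3=12  [Q]
∂1: piv[ad,ai,am,an,ap,ay,dt,dw] rk=8  ker:dm,dn,dp,dy,im,in,ip,it,iw,iy,mn,mp,mt,mw,my,np,nt,nw,ny,pt,pw,py,tw,ty,wy
∂2: piv[adn,adp,ady,aim,aiy,amn,amy,anp,any,apy,dnt,dnw,dtw,inp,inw,iny,ipw,iwy,mnp,mpt,mty] rk=21  ker:dnp,dny,dpy,imy,ipy,mny,mpy,npw,npy,ntw,nwy,pty,pwy
∂3: piv[adnp,adny,adpy,amny,anpy,inpw,inpy,inwy,ipwy,mnpy] rk=10  ker:dnpy,npwy
rk∂_3=10

rank∂_3=10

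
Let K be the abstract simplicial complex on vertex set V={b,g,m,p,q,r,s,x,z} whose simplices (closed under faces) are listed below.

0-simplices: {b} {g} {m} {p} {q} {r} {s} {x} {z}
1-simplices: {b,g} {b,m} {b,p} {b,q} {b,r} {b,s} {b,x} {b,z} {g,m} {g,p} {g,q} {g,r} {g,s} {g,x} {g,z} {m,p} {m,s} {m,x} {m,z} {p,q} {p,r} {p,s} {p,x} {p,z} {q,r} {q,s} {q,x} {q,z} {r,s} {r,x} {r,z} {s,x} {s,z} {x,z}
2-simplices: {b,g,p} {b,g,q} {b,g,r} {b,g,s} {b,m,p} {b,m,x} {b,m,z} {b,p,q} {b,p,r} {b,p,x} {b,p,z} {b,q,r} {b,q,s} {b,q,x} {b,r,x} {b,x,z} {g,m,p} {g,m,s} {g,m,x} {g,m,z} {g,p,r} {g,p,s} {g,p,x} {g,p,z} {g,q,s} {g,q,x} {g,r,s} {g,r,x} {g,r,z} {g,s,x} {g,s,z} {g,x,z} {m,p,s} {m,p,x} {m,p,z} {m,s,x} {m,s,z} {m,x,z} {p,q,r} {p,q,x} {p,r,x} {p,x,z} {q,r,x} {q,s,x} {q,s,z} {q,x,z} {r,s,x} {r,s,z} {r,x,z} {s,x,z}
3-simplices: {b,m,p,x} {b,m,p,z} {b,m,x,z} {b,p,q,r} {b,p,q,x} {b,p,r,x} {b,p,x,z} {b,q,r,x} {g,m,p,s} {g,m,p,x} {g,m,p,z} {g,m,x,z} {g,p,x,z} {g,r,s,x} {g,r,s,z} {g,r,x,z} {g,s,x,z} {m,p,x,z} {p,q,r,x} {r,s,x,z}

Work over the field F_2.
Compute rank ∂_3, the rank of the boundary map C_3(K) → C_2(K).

n_0=9 n_1=34 n_2=50 n_3=20  [Z2]
∂1: piv[bg,bm,bp,bq,br,bs,bx,bz] rk=8  ker:gm,gp,gq,gr,gs,gx,gz,mp,ms,mx,mz,pq,pr,ps,px,pz,qr,qs,qx,qz,rs,rx,rz,sx,sz,xz
∂2: piv[bgp,bgq,bgr,bgs,bmp,bmx,bmz,bpq,bpr,bpx,bpz,bqr,bqs,bqx,brx,bxz,gmp,gms,gmx,gmz,gps,grs,grz,gsx,gsz,qsz] rk=26  ker:gpr,gpx,gpz,gqs,gqx,grx,gxz,mps,mpx,mpz,msx,msz,mxz,pqr,pqx,prx,pxz,qrx,qsx,qxz,rsx,rsz,rxz,sxz
∂3: piv[bmpx,bmpz,bmxz,bpqr,bpqx,bprx,bpxz,bqrx,gmps,gmpx,gmpz,gmxz,grsx,grsz,grxz,gsxz] rk=16  ker:gpxz,mpxz,pqrx,rsxz
rk∂_3=16

rank∂_3=16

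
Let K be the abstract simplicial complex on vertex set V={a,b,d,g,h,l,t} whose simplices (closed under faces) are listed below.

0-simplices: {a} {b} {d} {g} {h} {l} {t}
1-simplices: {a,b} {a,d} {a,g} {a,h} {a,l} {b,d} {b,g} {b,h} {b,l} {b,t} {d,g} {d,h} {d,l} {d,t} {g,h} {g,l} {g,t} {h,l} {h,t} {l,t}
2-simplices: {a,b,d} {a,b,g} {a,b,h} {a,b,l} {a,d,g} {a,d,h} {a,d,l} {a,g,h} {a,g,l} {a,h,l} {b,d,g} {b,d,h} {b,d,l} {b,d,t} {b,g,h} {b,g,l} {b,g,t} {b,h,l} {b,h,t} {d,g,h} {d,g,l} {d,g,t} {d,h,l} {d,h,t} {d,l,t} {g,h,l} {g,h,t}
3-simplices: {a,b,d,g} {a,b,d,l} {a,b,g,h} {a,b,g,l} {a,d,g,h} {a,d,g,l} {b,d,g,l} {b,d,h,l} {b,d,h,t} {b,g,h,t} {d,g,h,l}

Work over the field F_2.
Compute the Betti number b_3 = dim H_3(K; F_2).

b_3=1

n_0=7 n_1=20 n_2=27 n_3=11  [Z2]
∂1: piv[ab,ad,ag,ah,al,bt] rk=6  ker:bd,bg,bh,bl,dg,dh,dl,dt,gh,gl,gt,hl,ht,lt
∂2: piv[abd,abg,abh,abl,adg,adh,adl,agh,agl,ahl,bdt,bgt,bht,dlt] rk=14  ker:bdg,bdh,bdl,bgh,bgl,bhl,dgh,dgl,dgt,dhl,dht,ghl,ght
∂3: piv[abdg,abdl,abgh,abgl,adgh,adgl,bdhl,bdht,bght,dghl] rk=10  ker:bdgl
b_3=(11−10)−0=1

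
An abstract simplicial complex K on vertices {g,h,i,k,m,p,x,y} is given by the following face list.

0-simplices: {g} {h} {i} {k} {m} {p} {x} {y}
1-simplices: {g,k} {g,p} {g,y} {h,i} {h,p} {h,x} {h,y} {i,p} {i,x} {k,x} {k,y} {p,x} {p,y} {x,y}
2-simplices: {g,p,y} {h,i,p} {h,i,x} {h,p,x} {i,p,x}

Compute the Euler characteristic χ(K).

χ(K)=-1

n_0=8 n_1=14 n_2=5
χ=+8−14+5=-1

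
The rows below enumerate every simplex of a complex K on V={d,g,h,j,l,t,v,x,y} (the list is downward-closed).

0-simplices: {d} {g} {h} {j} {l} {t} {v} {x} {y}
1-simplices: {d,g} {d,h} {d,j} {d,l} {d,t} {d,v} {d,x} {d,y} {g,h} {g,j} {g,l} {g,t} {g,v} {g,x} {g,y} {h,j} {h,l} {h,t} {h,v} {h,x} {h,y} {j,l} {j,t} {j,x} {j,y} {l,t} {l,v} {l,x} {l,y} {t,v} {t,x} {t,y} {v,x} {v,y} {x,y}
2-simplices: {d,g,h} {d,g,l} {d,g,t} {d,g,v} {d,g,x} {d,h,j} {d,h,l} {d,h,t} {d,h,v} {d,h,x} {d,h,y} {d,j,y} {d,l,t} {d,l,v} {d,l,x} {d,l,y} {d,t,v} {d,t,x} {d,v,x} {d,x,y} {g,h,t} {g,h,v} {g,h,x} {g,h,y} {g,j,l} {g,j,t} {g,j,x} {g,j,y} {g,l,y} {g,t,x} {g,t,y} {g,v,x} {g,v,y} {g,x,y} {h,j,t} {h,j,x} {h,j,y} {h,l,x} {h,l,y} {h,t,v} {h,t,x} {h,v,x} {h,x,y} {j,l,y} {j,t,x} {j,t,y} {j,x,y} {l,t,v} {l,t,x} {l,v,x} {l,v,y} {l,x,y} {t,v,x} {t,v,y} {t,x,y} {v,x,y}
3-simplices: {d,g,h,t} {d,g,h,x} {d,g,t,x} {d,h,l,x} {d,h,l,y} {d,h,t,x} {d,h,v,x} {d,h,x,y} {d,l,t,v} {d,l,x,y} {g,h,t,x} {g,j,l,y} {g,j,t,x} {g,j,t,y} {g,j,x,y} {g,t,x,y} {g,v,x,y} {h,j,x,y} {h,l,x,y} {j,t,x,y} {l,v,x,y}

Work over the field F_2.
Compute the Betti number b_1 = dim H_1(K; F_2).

b_1=0

n_0=9 n_1=35 n_2=56 n_3=21  [Z2]
∂1: piv[dg,dh,dj,dl,dt,dv,dx,dy] rk=8  ker:gh,gj,gl,gt,gv,gx,gy,hj,hl,ht,hv,hx,hy,jl,jt,jx,jy,lt,lv,lx,ly,tv,tx,ty,vx,vy,xy
∂2: piv[dgh,dgl,dgt,dgv,dgx,dhj,dhl,dht,dhv,dhx,dhy,djy,dlt,dlv,dlx,dly,dtv,dtx,dvx,dxy,ghy,gjl,gjt,gjx,gjy,gty,gvy] rk=27  ker:ght,ghv,ghx,gly,gtx,gvx,gxy,hjt,hjx,hjy,hlx,hly,htv,htx,hvx,hxy,jly,jtx,jty,jxy,ltv,ltx,lvx,lvy,lxy,tvx,tvy,txy,vxy
∂3: piv[dght,dghx,dgtx,dhlx,dhly,dhtx,dhvx,dhxy,dltv,dlxy,gjly,gjtx,gjty,gjxy,gtxy,gvxy,hjxy,lvxy] rk=18  ker:ghtx,hlxy,jtxy
b_1=(35−8)−27=0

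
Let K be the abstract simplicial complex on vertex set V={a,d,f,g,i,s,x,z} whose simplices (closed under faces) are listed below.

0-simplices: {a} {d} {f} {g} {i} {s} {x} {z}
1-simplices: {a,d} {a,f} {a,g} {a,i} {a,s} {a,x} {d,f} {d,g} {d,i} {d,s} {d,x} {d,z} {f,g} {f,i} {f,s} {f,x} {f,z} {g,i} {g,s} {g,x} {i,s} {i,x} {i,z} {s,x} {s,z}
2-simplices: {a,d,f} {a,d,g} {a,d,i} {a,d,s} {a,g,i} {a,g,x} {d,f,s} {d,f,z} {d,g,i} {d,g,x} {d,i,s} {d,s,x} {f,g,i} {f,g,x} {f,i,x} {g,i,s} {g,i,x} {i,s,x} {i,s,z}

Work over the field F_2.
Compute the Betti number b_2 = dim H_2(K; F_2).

b_2=3

n_0=8 n_1=25 n_2=19  [Z2]
∂1: piv[ad,af,ag,ai,as,ax,dz] rk=7  ker:df,dg,di,ds,dx,fg,fi,fs,fx,fz,gi,gs,gx,is,ix,iz,sx,sz
∂2: piv[adf,adg,adi,ads,agi,agx,dfs,dfz,dgx,dis,dsx,fgi,fgx,fix,gis,isz] rk=16  ker:dgi,gix,isx
b_2=(19−16)−0=3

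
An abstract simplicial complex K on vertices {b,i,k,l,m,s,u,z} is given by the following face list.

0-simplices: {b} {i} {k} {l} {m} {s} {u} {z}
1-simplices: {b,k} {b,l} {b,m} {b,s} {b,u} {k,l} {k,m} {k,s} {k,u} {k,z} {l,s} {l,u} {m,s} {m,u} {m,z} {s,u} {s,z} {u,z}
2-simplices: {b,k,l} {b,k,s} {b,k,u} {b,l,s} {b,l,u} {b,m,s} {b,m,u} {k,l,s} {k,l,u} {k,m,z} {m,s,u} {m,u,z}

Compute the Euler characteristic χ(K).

χ(K)=2

n_0=8 n_1=18 n_2=12
χ=+8−18+12=2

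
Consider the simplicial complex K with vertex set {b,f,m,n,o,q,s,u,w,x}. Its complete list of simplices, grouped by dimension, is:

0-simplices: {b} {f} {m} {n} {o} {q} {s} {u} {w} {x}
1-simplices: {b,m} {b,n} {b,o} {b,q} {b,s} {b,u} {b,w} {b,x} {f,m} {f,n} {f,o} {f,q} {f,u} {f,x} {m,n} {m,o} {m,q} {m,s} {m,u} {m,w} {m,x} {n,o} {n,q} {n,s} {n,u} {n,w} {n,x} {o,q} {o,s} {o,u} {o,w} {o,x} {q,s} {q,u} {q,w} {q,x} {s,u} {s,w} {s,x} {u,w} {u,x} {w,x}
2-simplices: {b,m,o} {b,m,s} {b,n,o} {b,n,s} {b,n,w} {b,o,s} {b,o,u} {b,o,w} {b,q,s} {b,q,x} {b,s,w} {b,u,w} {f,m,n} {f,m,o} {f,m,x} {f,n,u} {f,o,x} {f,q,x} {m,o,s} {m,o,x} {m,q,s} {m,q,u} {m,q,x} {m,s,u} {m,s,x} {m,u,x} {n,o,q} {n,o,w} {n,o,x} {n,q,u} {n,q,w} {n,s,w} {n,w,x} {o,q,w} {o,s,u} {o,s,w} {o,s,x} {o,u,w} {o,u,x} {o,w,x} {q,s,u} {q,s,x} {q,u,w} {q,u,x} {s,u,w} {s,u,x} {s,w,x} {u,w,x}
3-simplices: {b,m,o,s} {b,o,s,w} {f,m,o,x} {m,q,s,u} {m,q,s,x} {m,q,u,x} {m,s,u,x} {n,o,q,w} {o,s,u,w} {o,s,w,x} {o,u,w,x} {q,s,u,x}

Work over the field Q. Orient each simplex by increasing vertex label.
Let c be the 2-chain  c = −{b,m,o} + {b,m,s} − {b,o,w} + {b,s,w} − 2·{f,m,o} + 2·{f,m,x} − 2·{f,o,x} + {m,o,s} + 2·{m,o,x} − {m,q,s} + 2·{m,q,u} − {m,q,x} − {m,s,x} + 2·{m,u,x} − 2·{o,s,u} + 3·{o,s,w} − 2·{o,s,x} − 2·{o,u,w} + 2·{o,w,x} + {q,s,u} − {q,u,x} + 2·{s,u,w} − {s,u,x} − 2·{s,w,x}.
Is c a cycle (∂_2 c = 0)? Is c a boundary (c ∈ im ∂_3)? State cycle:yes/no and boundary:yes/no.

n_0=10 n_1=42 n_2=48 n_3=12  [Q]
∂1: piv[bm,bn,bo,bq,bs,bu,bw,bx,fm] rk=9  ker:fn,fo,fq,fu,fx,mn,mo,mq,ms,mu,mw,mx,no,nq,ns,nu,nw,nx,oq,os,ou,ow,ox,qs,qu,qw,qx,su,sw,sx,uw,ux,wx
∂2: piv[bmo,bms,bno,bns,bnw,bos,bou,bow,bqs,bqx,bsw,buw,fmn,fmo,fmx,fnu,fox,fqx,mqs,mqu,mqx,msu,msx,mux,noq,nox,nqu,nqw,nwx,osu,quw] rk=31  ker:mos,mox,now,nsw,oqw,osw,osx,ouw,oux,owx,qsu,qsx,qux,suw,sux,swx,uwx
∂3: piv[bmos,bosw,fmox,mqsu,mqsx,mqux,msux,noqw,osuw,oswx,ouwx] rk=11  ker:qsux
∂2c = 0
c vs im∂3: reduces to 0 ⇒ boundary

cycle:yes boundary:yes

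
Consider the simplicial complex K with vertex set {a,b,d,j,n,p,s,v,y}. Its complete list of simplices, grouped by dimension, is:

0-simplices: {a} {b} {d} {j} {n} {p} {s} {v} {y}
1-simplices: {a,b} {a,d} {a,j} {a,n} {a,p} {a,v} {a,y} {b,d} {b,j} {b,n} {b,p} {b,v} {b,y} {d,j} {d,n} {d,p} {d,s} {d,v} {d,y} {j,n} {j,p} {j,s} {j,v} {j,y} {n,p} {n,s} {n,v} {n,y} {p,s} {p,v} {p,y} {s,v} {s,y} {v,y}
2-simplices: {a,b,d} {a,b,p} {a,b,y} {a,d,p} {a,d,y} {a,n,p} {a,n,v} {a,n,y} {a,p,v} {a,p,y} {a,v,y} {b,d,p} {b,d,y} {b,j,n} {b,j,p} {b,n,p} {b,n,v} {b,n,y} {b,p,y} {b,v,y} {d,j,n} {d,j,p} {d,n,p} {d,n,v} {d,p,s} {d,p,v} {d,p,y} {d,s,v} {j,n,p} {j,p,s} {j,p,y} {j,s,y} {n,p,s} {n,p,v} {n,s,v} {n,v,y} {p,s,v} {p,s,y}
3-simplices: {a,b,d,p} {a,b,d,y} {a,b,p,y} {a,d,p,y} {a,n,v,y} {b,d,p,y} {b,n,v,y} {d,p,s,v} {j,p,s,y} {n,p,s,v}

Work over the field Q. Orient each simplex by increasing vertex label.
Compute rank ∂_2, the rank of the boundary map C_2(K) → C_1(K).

rank∂_2=24

n_0=9 n_1=34 n_2=38 n_3=10  [Q]
∂1: piv[ab,ad,aj,an,ap,av,ay,ds] rk=8  ker:bd,bj,bn,bp,bv,by,dj,dn,dp,dv,dy,jn,jp,js,jv,jy,np,ns,nv,ny,ps,pv,py,sv,sy,vy
∂2: piv[abd,abp,aby,adp,ady,anp,anv,any,apv,apy,avy,bjn,bjp,bnp,bnv,djn,djp,dnv,dps,dsv,jps,jpy,jsy,nps] rk=24  ker:bdp,bdy,bny,bpy,bvy,dnp,dpv,dpy,jnp,npv,nsv,nvy,psv,psy
∂3: piv[abdp,abdy,abpy,adpy,anvy,bnvy,dpsv,jpsy,npsv] rk=9  ker:bdpy
rk∂_2=24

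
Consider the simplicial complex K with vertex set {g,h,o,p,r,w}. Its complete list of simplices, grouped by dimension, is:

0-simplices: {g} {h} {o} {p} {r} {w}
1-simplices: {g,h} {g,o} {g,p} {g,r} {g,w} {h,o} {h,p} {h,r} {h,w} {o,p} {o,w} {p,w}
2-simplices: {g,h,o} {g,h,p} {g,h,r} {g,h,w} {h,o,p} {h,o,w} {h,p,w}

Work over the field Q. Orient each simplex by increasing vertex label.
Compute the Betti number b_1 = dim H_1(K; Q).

n_0=6 n_1=12 n_2=7  [Q]
∂1: piv[gh,go,gp,gr,gw] rk=5  ker:ho,hp,hr,hw,op,ow,pw
∂2: piv[gho,ghp,ghr,ghw,hop,how,hpw] rk=7
b_1=(12−5)−7=0

b_1=0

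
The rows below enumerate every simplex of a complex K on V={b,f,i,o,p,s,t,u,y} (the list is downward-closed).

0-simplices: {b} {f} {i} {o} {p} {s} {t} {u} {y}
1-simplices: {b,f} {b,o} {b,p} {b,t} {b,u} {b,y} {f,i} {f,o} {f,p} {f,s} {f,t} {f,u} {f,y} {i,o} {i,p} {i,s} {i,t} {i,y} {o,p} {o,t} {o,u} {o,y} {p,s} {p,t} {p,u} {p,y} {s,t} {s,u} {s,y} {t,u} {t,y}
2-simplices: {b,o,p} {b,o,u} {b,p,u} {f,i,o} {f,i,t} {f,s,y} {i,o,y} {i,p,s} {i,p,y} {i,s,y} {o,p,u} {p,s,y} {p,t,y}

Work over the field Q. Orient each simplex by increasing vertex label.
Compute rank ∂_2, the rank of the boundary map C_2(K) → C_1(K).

rank∂_2=11

n_0=9 n_1=31 n_2=13  [Q]
∂1: piv[bf,bo,bp,bt,bu,by,fi,fs] rk=8  ker:fo,fp,ft,fu,fy,io,ip,is,it,iy,op,ot,ou,oy,ps,pt,pu,py,st,su,sy,tu,ty
∂2: piv[bop,bou,bpu,fio,fit,fsy,ioy,ips,ipy,isy,pty] rk=11  ker:opu,psy
rk∂_2=11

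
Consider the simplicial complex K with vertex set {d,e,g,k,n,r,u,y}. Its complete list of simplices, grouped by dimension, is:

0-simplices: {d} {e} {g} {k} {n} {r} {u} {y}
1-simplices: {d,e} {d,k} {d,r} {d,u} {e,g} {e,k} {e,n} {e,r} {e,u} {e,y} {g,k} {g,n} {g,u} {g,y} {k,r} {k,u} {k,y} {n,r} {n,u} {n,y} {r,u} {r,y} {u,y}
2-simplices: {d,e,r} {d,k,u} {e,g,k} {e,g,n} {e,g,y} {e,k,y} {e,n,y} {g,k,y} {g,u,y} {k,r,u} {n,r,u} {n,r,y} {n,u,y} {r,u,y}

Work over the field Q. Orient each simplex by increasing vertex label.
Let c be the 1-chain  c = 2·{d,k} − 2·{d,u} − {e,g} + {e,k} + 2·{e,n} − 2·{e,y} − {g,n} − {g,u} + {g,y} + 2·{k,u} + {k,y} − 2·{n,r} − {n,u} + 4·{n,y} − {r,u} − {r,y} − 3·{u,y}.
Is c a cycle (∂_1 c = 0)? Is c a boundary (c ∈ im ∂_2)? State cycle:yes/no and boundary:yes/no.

cycle:yes boundary:yes

n_0=8 n_1=23 n_2=14  [Q]
∂1: piv[de,dk,dr,du,eg,en,ey] rk=7  ker:ek,er,eu,gk,gn,gu,gy,kr,ku,ky,nr,nu,ny,ru,ry,uy
∂2: piv[der,dku,egk,egn,egy,eky,eny,guy,kru,nru,nry,nuy] rk=12  ker:gky,ruy
∂1c = 0
c vs im∂2: reduces to 0 ⇒ boundary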